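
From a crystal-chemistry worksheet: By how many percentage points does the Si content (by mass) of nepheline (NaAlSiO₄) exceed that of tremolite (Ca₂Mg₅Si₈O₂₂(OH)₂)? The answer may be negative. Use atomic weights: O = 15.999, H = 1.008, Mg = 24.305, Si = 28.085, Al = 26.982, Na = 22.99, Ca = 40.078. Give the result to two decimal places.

-7.89 percentage points

First mineral: 28.085 g Si in 142.053 g formula = 19.77 wt% Si.
Second mineral: 224.680 g Si in 812.353 g formula = 27.66 wt% Si.
19.77% − 27.66% gives a difference of -7.89 percentage points.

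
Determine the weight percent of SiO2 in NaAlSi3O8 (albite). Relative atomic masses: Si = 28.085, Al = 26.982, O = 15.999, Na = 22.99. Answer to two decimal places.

Formula mass = 262.219 g/mol.
3 Si → 3.0000 mol SiO2 per formula unit; M(SiO2) = 60.083, so SiO2 mass = 180.249 g.
180.249/262.219 × 100 = 68.74 wt%.

68.74 wt%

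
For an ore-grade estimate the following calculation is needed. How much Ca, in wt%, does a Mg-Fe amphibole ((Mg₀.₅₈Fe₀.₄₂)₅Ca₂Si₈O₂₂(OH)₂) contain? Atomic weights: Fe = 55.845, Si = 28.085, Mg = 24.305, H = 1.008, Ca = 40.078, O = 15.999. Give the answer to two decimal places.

Molar mass of (Mg₀.₅₈Fe₀.₄₂)₅Ca₂Si₈O₂₂(OH)₂: 2.90·24.305 + 2.10·55.845 + 2·40.078 + 8·28.085 + 24·15.999 + 2·1.008 = 878.587 g/mol.
Mass of Ca per formula unit: 2 × 40.078 = 80.156 g.
Weight fraction Ca = 80.156 / 878.587 = 0.0912.

9.12 wt%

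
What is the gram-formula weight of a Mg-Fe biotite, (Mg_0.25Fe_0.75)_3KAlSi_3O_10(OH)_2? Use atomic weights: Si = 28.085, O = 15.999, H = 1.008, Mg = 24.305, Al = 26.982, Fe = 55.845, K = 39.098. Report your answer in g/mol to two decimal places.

488.22 g/mol

The formula mass is the sum 0.75(24.305) + 2.25(55.845) + 1(39.098) + 1(26.982) + 3(28.085) + 12(15.999) + 2(1.008).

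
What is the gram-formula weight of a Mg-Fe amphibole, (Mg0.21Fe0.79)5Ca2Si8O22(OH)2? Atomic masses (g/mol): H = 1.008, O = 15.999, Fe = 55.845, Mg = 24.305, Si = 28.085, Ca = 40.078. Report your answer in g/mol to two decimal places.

The formula mass is the sum 1.05*24.305 + 3.95*55.845 + 2*40.078 + 8*28.085 + 24*15.999 + 2*1.008.

936.94 g/mol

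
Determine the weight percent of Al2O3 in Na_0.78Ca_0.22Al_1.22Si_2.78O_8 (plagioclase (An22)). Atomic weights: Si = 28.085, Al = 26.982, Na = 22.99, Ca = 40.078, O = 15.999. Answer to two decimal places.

23.41 wt%

Molar mass of Na_0.78Ca_0.22Al_1.22Si_2.78O_8 = 0.78·22.99 + 0.22·40.078 + 1.22·26.982 + 2.78·28.085 + 8·15.999 = 265.736 g/mol.
Each formula unit contains 1.22 Al, equivalent to 1.22/2 = 0.6100 mol Al2O3.
M(Al2O3) = 2×26.982 + 3×15.999 = 101.961 g/mol.
Mass of Al2O3 per formula unit = 0.6100 × 101.961 = 62.196 g.
Al2O3 wt% = 62.196 / 265.736 × 100 = 23.41%.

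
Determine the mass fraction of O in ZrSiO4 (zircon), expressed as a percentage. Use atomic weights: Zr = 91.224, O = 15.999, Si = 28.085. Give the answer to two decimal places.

34.91 wt%

M(ZrSiO4) = 183.305 g/mol.
O contributes 4 × 15.999 = 63.996 g per mole.
63.996/183.305 = 0.3491 → 34.91%.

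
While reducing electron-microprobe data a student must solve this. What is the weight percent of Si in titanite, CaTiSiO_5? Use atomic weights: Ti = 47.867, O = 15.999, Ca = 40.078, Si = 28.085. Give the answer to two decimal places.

14.33 weight percent

Formula mass = 1·40.078 + 1·47.867 + 1·28.085 + 5·15.999 = 196.025 g/mol, of which 28.085 g is Si.
So Si makes up 28.085/196.025 = 0.1433 of the mass, i.e. 14.33%.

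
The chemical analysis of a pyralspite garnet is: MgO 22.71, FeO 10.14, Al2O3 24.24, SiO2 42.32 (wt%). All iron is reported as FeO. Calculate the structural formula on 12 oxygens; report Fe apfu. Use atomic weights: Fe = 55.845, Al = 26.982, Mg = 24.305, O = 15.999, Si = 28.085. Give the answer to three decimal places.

0.599 Fe apfu

22.71 wt% MgO ÷ 40.304 g/mol = 0.56347 mol, giving 0.56347 Mg and 0.56347 O.
10.14 wt% FeO ÷ 71.844 g/mol = 0.14114 mol, giving 0.14114 Fe and 0.14114 O.
24.24 wt% Al2O3 ÷ 101.961 g/mol = 0.23774 mol, giving 0.47548 Al and 0.71322 O.
42.32 wt% SiO2 ÷ 60.083 g/mol = 0.70436 mol, giving 0.70436 Si and 1.40872 O.
Oxygen sums to 2.82655; scaling by 12/2.82655 = 4.24546 puts the formula on 12 O.
Fe: 0.14114 × 4.24546 = 0.599 atoms per formula unit.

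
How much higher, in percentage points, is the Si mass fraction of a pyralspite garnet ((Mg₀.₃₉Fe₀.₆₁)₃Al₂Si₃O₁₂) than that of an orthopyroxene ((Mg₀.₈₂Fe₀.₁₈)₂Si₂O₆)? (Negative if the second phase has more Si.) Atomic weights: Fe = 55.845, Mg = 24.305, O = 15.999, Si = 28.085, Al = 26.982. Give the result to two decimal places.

-8.20 percentage points

M((Mg₀.₃₉Fe₀.₆₁)₃Al₂Si₃O₁₂) = 460.840 g/mol, so wt% Si = 84.255/460.840 × 100 = 18.28%.
M((Mg₀.₈₂Fe₀.₁₈)₂Si₂O₆) = 212.128 g/mol, so wt% Si = 56.170/212.128 × 100 = 26.48%.
18.28 − 26.48 = -8.20 pp.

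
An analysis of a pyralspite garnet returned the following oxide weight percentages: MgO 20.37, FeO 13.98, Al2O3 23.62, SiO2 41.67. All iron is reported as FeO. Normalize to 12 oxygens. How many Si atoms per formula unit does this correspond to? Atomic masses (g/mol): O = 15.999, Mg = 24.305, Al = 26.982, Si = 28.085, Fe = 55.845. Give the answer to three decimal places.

2.991 Si apfu

MgO (M=40.304): mol = 0.50541; Mg = 0.50541, O = 0.50541.
FeO (M=71.844): mol = 0.19459; Fe = 0.19459, O = 0.19459.
Al2O3 (M=101.961): mol = 0.23166; Al = 0.46332, O = 0.69498.
SiO2 (M=60.083): mol = 0.69354; Si = 0.69354, O = 1.38708.
ΣO = 2.78206; factor = 12/ΣO = 4.31335.
Si apfu = 0.69354 × 4.31335 = 2.991.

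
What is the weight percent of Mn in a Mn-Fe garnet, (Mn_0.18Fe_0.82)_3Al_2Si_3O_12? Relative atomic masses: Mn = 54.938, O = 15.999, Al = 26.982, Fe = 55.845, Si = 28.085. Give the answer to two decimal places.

5.97 wt%

Molar mass of (Mn_0.18Fe_0.82)_3Al_2Si_3O_12: 0.54·54.938 + 2.46·55.845 + 2·26.982 + 3·28.085 + 12·15.999 = 497.252 g/mol.
Mass of Mn per formula unit: 0.54 × 54.938 = 29.667 g.
Weight fraction Mn = 29.667 / 497.252 = 0.0597.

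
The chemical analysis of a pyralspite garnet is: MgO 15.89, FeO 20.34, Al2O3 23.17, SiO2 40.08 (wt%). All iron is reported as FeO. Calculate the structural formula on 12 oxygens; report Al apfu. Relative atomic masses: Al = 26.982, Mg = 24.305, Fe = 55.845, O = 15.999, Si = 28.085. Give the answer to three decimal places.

2.025 Al apfu

MgO (M=40.304): mol = 0.39425; Mg = 0.39425, O = 0.39425.
FeO (M=71.844): mol = 0.28311; Fe = 0.28311, O = 0.28311.
Al2O3 (M=101.961): mol = 0.22724; Al = 0.45448, O = 0.68172.
SiO2 (M=60.083): mol = 0.66708; Si = 0.66708, O = 1.33416.
ΣO = 2.69324; factor = 12/ΣO = 4.45560.
Al apfu = 0.45448 × 4.45560 = 2.025.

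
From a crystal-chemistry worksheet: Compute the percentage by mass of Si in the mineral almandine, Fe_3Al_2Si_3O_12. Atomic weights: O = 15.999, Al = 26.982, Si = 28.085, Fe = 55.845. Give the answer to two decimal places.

16.93 mass %

Molar mass of Fe_3Al_2Si_3O_12: 3×55.845 + 2×26.982 + 3×28.085 + 12×15.999 = 497.742 g/mol.
Mass of Si per formula unit: 3 × 28.085 = 84.255 g.
Weight fraction Si = 84.255 / 497.742 = 0.1693.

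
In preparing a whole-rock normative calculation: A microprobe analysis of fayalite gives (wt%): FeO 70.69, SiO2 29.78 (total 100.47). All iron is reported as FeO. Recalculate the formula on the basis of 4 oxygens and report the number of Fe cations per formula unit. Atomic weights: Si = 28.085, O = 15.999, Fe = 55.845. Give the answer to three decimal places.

1.993 Fe apfu

FeO (M=71.844): mol = 0.98394; Fe = 0.98394, O = 0.98394.
SiO2 (M=60.083): mol = 0.49565; Si = 0.49565, O = 0.99130.
ΣO = 1.97524; factor = 4/ΣO = 2.02507.
Fe apfu = 0.98394 × 2.02507 = 1.993.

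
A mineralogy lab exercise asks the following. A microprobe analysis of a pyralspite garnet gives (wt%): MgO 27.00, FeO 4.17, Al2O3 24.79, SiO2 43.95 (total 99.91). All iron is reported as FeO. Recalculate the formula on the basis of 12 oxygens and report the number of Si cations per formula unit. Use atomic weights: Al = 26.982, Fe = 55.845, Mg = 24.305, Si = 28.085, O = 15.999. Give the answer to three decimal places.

3.006 Si apfu

MgO (M=40.304): mol = 0.66991; Mg = 0.66991, O = 0.66991.
FeO (M=71.844): mol = 0.05804; Fe = 0.05804, O = 0.05804.
Al2O3 (M=101.961): mol = 0.24313; Al = 0.48626, O = 0.72939.
SiO2 (M=60.083): mol = 0.73149; Si = 0.73149, O = 1.46298.
ΣO = 2.92032; factor = 12/ΣO = 4.10914.
Si apfu = 0.73149 × 4.10914 = 3.006.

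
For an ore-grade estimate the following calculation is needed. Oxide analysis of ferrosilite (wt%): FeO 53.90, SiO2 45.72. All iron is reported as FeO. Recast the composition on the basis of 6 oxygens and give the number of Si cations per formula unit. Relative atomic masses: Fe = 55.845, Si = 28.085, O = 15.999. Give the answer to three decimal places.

FeO: 53.90/71.844 = 0.75024 mol → 0.75024 mol Fe, 0.75024 mol O.
SiO2: 45.72/60.083 = 0.76095 mol → 0.76095 mol Si, 1.52190 mol O.
Total oxygen = 2.27214 mol. Normalization factor = 6/2.27214 = 2.64068.
Si per 6 O = 0.76095 × 2.64068 = 2.009.

2.009 Si apfu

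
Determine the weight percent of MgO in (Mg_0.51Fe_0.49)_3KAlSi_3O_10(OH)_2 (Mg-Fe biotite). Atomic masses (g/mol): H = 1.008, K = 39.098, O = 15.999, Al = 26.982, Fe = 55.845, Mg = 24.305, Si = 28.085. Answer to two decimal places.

13.30 wt%

Formula mass = 463.618 g/mol.
1.53 Mg → 1.5300 mol MgO per formula unit; M(MgO) = 40.304, so MgO mass = 61.665 g.
61.665/463.618 × 100 = 13.30 wt%.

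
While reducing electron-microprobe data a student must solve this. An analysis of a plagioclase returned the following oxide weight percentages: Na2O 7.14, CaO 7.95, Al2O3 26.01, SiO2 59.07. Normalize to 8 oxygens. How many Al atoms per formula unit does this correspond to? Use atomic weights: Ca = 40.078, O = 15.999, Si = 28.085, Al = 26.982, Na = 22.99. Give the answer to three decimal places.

1.366 Al apfu

7.14 wt% Na2O ÷ 61.979 g/mol = 0.11520 mol, giving 0.23040 Na and 0.11520 O.
7.95 wt% CaO ÷ 56.077 g/mol = 0.14177 mol, giving 0.14177 Ca and 0.14177 O.
26.01 wt% Al2O3 ÷ 101.961 g/mol = 0.25510 mol, giving 0.51020 Al and 0.76530 O.
59.07 wt% SiO2 ÷ 60.083 g/mol = 0.98314 mol, giving 0.98314 Si and 1.96628 O.
Oxygen sums to 2.98855; scaling by 8/2.98855 = 2.67688 puts the formula on 8 O.
Al: 0.51020 × 2.67688 = 1.366 atoms per formula unit.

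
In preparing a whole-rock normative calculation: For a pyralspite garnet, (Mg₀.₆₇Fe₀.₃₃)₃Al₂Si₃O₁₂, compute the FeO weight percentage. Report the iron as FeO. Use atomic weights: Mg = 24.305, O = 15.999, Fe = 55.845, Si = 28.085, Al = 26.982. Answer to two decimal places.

16.38 wt%

Molar mass of (Mg₀.₆₇Fe₀.₃₃)₃Al₂Si₃O₁₂ = 2.01·24.305 + 0.99·55.845 + 2·26.982 + 3·28.085 + 12·15.999 = 434.347 g/mol.
Each formula unit contains 0.99 Fe, equivalent to 0.99/1 = 0.9900 mol FeO.
M(FeO) = 1×55.845 + 1×15.999 = 71.844 g/mol.
Mass of FeO per formula unit = 0.9900 × 71.844 = 71.126 g.
FeO wt% = 71.126 / 434.347 × 100 = 16.38%.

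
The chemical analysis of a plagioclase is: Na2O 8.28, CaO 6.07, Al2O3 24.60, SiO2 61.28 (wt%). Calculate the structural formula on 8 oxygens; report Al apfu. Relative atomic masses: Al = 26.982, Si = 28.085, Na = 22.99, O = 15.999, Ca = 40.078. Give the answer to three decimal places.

1.284 Al apfu

Na2O (M=61.979): mol = 0.13359; Na = 0.26718, O = 0.13359.
CaO (M=56.077): mol = 0.10824; Ca = 0.10824, O = 0.10824.
Al2O3 (M=101.961): mol = 0.24127; Al = 0.48254, O = 0.72381.
SiO2 (M=60.083): mol = 1.01992; Si = 1.01992, O = 2.03984.
ΣO = 3.00548; factor = 8/ΣO = 2.66180.
Al apfu = 0.48254 × 2.66180 = 1.284.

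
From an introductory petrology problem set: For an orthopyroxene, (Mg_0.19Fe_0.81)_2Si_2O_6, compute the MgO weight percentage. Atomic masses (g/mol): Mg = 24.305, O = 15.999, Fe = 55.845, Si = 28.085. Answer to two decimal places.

Molar mass of (Mg_0.19Fe_0.81)_2Si_2O_6 = 0.38·24.305 + 1.62·55.845 + 2·28.085 + 6·15.999 = 251.869 g/mol.
Each formula unit contains 0.38 Mg, equivalent to 0.38/1 = 0.3800 mol MgO.
M(MgO) = 1×24.305 + 1×15.999 = 40.304 g/mol.
Mass of MgO per formula unit = 0.3800 × 40.304 = 15.316 g.
MgO wt% = 15.316 / 251.869 × 100 = 6.08%.

6.08 wt%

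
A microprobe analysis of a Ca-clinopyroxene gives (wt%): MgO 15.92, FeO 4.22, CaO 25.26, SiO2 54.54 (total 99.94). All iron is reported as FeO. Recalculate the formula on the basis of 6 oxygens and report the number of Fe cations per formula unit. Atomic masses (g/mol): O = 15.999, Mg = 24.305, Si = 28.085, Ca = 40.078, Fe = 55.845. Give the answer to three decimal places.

15.92 wt% MgO ÷ 40.304 g/mol = 0.39500 mol, giving 0.39500 Mg and 0.39500 O.
4.22 wt% FeO ÷ 71.844 g/mol = 0.05874 mol, giving 0.05874 Fe and 0.05874 O.
25.26 wt% CaO ÷ 56.077 g/mol = 0.45045 mol, giving 0.45045 Ca and 0.45045 O.
54.54 wt% SiO2 ÷ 60.083 g/mol = 0.90774 mol, giving 0.90774 Si and 1.81548 O.
Oxygen sums to 2.71967; scaling by 6/2.71967 = 2.20615 puts the formula on 6 O.
Fe: 0.05874 × 2.20615 = 0.130 atoms per formula unit.

0.130 Fe apfu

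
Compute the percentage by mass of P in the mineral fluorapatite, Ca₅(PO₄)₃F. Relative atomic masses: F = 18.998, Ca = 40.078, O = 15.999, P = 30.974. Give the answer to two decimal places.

18.43 wt%

Formula mass = 5×40.078 + 3×30.974 + 12×15.999 + 1×18.998 = 504.298 g/mol, of which 92.922 g is P.
So P makes up 92.922/504.298 = 0.1843 of the mass, i.e. 18.43%.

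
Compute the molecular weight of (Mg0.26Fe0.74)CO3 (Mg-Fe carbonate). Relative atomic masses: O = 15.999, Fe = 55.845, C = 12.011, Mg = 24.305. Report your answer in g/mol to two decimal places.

M = 0.26*24.305 + 0.74*55.845 + 1*12.011 + 3*15.999

107.65 g/mol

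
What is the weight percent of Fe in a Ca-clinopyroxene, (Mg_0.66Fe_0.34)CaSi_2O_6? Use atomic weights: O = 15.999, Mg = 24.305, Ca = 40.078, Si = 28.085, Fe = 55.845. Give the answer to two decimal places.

8.35 wt%

M((Mg_0.66Fe_0.34)CaSi_2O_6) = 227.271 g/mol.
Fe contributes 0.34 × 55.845 = 18.987 g per mole.
18.987/227.271 = 0.0835 → 8.35%.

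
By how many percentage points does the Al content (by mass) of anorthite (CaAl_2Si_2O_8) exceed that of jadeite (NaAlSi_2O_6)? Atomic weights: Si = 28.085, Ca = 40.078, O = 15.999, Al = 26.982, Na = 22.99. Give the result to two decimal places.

6.05 percentage points

First mineral: 53.964 g Al in 278.204 g formula = 19.40 wt% Al.
Second mineral: 26.982 g Al in 202.136 g formula = 13.35 wt% Al.
19.40% − 13.35% gives a difference of 6.05 percentage points.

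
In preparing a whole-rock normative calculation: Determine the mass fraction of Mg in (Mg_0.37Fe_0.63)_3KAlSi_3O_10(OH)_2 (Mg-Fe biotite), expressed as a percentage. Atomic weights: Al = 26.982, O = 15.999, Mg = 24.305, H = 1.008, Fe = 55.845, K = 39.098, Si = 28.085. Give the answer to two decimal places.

M((Mg_0.37Fe_0.63)_3KAlSi_3O_10(OH)_2) = 476.865 g/mol.
Mg contributes 1.11 × 24.305 = 26.979 g per mole.
26.979/476.865 = 0.0566 → 5.66%.

5.66 weight percent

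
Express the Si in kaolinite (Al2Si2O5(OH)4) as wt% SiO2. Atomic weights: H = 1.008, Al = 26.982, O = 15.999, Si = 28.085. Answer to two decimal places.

M(Al2Si2O5(OH)4) = 258.157 g/mol; M(SiO2) = 60.083 g/mol.
Moles SiO2 per formula unit = 2 Si ÷ 1 = 2.0000.
SiO2 fraction = (2.0000 × 60.083) / 258.157 = 120.166/258.157 = 0.4655.

46.55 wt%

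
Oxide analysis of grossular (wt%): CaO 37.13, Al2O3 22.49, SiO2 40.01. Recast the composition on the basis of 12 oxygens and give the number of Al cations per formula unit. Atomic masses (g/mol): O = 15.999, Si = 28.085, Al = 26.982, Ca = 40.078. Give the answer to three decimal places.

1.993 Al apfu

CaO: 37.13/56.077 = 0.66213 mol → 0.66213 mol Ca, 0.66213 mol O.
Al2O3: 22.49/101.961 = 0.22057 mol → 0.44114 mol Al, 0.66171 mol O.
SiO2: 40.01/60.083 = 0.66591 mol → 0.66591 mol Si, 1.33182 mol O.
Total oxygen = 2.65566 mol. Normalization factor = 12/2.65566 = 4.51865.
Al per 12 O = 0.44114 × 4.51865 = 1.993.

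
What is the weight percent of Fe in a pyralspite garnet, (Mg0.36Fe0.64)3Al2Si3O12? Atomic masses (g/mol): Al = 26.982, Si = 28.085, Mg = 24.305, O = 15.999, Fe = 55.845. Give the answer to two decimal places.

23.12 wt%

M((Mg0.36Fe0.64)3Al2Si3O12) = 463.679 g/mol.
Fe contributes 1.92 × 55.845 = 107.222 g per mole.
107.222/463.679 = 0.2312 → 23.12%.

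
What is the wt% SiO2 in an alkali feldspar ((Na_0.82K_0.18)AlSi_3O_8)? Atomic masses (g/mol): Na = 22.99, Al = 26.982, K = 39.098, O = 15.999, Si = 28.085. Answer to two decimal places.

67.99 wt%

Formula mass = 265.118 g/mol.
3 Si → 3.0000 mol SiO2 per formula unit; M(SiO2) = 60.083, so SiO2 mass = 180.249 g.
180.249/265.118 × 100 = 67.99 wt%.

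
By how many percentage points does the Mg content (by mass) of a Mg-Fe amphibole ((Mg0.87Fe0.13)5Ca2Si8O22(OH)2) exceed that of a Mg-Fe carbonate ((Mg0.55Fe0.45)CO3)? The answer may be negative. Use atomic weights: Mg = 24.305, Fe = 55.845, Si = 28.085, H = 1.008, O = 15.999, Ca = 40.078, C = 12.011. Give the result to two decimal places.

-0.88 percentage points

M((Mg0.87Fe0.13)5Ca2Si8O22(OH)2) = 832.854 g/mol, so wt% Mg = 105.727/832.854 × 100 = 12.69%.
M((Mg0.55Fe0.45)CO3) = 98.506 g/mol, so wt% Mg = 13.368/98.506 × 100 = 13.57%.
12.69 − 13.57 = -0.88 pp.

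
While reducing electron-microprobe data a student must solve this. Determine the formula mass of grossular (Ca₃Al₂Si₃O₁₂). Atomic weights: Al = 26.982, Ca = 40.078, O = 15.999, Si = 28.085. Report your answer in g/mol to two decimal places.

450.44 g/mol

M = 3(40.078) + 2(26.982) + 3(28.085) + 12(15.999)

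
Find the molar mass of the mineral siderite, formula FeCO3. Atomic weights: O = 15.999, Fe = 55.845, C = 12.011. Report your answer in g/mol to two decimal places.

Fe: 1 × 55.845 = 55.8450
C: 1 × 12.011 = 12.0110
O: 3 × 15.999 = 47.9970
Summing the contributions gives the formula mass.

115.85 g/mol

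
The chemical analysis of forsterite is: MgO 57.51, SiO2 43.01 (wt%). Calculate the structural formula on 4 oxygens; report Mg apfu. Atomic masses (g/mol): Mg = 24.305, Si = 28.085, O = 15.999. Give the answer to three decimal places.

1.997 Mg apfu

57.51 wt% MgO ÷ 40.304 g/mol = 1.42691 mol, giving 1.42691 Mg and 1.42691 O.
43.01 wt% SiO2 ÷ 60.083 g/mol = 0.71584 mol, giving 0.71584 Si and 1.43168 O.
Oxygen sums to 2.85859; scaling by 4/2.85859 = 1.39929 puts the formula on 4 O.
Mg: 1.42691 × 1.39929 = 1.997 atoms per formula unit.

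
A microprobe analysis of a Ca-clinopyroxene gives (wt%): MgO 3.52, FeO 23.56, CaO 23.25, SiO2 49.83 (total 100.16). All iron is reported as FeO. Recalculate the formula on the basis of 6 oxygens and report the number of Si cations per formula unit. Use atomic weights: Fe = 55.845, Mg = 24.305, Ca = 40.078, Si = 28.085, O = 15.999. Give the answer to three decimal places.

3.52 wt% MgO ÷ 40.304 g/mol = 0.08734 mol, giving 0.08734 Mg and 0.08734 O.
23.56 wt% FeO ÷ 71.844 g/mol = 0.32793 mol, giving 0.32793 Fe and 0.32793 O.
23.25 wt% CaO ÷ 56.077 g/mol = 0.41461 mol, giving 0.41461 Ca and 0.41461 O.
49.83 wt% SiO2 ÷ 60.083 g/mol = 0.82935 mol, giving 0.82935 Si and 1.65870 O.
Oxygen sums to 2.48858; scaling by 6/2.48858 = 2.41101 puts the formula on 6 O.
Si: 0.82935 × 2.41101 = 2.000 atoms per formula unit.

2.000 Si apfu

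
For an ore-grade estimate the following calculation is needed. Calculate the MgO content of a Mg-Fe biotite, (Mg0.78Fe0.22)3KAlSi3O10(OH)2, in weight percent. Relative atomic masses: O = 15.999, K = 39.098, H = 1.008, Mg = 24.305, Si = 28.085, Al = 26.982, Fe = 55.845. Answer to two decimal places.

21.53 wt%

M((Mg0.78Fe0.22)3KAlSi3O10(OH)2) = 438.070 g/mol; M(MgO) = 40.304 g/mol.
Moles MgO per formula unit = 2.34 Mg ÷ 1 = 2.3400.
MgO fraction = (2.3400 × 40.304) / 438.070 = 94.311/438.070 = 0.2153.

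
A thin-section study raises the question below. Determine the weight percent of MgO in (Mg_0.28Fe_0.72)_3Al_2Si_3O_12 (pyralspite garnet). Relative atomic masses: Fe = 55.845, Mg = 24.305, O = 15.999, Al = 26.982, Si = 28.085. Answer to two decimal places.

7.18 wt%

Formula mass = 471.248 g/mol.
0.84 Mg → 0.8400 mol MgO per formula unit; M(MgO) = 40.304, so MgO mass = 33.855 g.
33.855/471.248 × 100 = 7.18 wt%.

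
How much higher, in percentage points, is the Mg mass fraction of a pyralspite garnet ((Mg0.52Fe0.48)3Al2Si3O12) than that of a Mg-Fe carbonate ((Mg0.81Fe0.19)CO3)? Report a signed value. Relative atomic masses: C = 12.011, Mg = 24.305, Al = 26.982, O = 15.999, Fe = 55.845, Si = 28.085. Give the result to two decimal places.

Mg in (Mg0.52Fe0.48)3Al2Si3O12: molar mass 448.540 g/mol; 1.56×24.305 = 37.916 g → 8.45 wt%.
Mg in (Mg0.81Fe0.19)CO3: molar mass 90.306 g/mol; 0.81×24.305 = 19.687 g → 21.80 wt%.
Difference = 8.45 − 21.80 = -13.35 percentage points.

-13.35 percentage points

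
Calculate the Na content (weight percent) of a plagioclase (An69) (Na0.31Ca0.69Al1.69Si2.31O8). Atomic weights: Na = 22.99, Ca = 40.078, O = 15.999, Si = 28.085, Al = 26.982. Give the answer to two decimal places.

Formula mass = 0.31·22.99 + 0.69·40.078 + 1.69·26.982 + 2.31·28.085 + 8·15.999 = 273.249 g/mol, of which 7.127 g is Na.
So Na makes up 7.127/273.249 = 0.0261 of the mass, i.e. 2.61%.

2.61 weight percent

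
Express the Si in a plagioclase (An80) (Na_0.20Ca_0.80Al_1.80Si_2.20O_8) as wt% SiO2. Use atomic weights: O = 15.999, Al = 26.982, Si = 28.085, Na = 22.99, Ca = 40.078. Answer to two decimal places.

48.07 wt%

Molar mass of Na_0.20Ca_0.80Al_1.80Si_2.20O_8 = 0.20×22.99 + 0.80×40.078 + 1.80×26.982 + 2.20×28.085 + 8×15.999 = 275.007 g/mol.
Each formula unit contains 2.20 Si, equivalent to 2.20/1 = 2.2000 mol SiO2.
M(SiO2) = 1×28.085 + 2×15.999 = 60.083 g/mol.
Mass of SiO2 per formula unit = 2.2000 × 60.083 = 132.183 g.
SiO2 wt% = 132.183 / 275.007 × 100 = 48.07%.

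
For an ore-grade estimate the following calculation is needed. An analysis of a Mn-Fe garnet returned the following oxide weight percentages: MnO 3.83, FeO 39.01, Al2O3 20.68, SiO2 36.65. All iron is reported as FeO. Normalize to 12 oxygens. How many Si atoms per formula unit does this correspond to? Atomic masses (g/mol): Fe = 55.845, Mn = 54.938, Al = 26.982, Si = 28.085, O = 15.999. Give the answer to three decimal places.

3.018 Si apfu

3.83 wt% MnO ÷ 70.937 g/mol = 0.05399 mol, giving 0.05399 Mn and 0.05399 O.
39.01 wt% FeO ÷ 71.844 g/mol = 0.54298 mol, giving 0.54298 Fe and 0.54298 O.
20.68 wt% Al2O3 ÷ 101.961 g/mol = 0.20282 mol, giving 0.40564 Al and 0.60846 O.
36.65 wt% SiO2 ÷ 60.083 g/mol = 0.60999 mol, giving 0.60999 Si and 1.21998 O.
Oxygen sums to 2.42541; scaling by 12/2.42541 = 4.94762 puts the formula on 12 O.
Si: 0.60999 × 4.94762 = 3.018 atoms per formula unit.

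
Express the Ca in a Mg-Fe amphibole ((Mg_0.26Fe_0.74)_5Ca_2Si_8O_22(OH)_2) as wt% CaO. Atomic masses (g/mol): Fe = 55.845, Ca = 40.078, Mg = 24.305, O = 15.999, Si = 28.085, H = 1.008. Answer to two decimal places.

Molar mass of (Mg_0.26Fe_0.74)_5Ca_2Si_8O_22(OH)_2 = 1.30*24.305 + 3.70*55.845 + 2*40.078 + 8*28.085 + 24*15.999 + 2*1.008 = 929.051 g/mol.
Each formula unit contains 2 Ca, equivalent to 2/1 = 2.0000 mol CaO.
M(CaO) = 1×40.078 + 1×15.999 = 56.077 g/mol.
Mass of CaO per formula unit = 2.0000 × 56.077 = 112.154 g.
CaO wt% = 112.154 / 929.051 × 100 = 12.07%.

12.07 wt%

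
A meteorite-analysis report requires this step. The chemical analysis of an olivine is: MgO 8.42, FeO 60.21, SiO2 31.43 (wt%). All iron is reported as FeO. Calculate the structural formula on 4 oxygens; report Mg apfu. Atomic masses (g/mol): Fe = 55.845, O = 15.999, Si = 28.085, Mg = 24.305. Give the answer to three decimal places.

0.399 Mg apfu

8.42 wt% MgO ÷ 40.304 g/mol = 0.20891 mol, giving 0.20891 Mg and 0.20891 O.
60.21 wt% FeO ÷ 71.844 g/mol = 0.83807 mol, giving 0.83807 Fe and 0.83807 O.
31.43 wt% SiO2 ÷ 60.083 g/mol = 0.52311 mol, giving 0.52311 Si and 1.04622 O.
Oxygen sums to 2.09320; scaling by 4/2.09320 = 1.91095 puts the formula on 4 O.
Mg: 0.20891 × 1.91095 = 0.399 atoms per formula unit.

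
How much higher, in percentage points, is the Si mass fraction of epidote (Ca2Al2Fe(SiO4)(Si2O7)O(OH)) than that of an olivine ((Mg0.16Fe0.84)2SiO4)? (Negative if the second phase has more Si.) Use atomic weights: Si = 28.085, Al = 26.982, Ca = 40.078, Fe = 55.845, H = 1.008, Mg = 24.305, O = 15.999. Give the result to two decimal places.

2.94 percentage points

First mineral: 84.255 g Si in 483.215 g formula = 17.44 wt% Si.
Second mineral: 28.085 g Si in 193.678 g formula = 14.50 wt% Si.
17.44% − 14.50% gives a difference of 2.94 percentage points.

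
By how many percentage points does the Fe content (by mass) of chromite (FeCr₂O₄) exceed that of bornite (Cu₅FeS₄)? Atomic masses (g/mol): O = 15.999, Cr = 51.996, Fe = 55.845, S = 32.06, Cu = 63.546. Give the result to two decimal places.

First mineral: 55.845 g Fe in 223.833 g formula = 24.95 wt% Fe.
Second mineral: 55.845 g Fe in 501.815 g formula = 11.13 wt% Fe.
24.95% − 11.13% gives a difference of 13.82 percentage points.

13.82 percentage points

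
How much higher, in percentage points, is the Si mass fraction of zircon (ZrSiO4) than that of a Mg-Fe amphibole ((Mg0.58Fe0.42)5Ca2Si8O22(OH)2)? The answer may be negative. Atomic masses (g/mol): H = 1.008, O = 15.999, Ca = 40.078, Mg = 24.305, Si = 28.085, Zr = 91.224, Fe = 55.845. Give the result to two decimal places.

Si in ZrSiO4: molar mass 183.305 g/mol; 1×28.085 = 28.085 g → 15.32 wt%.
Si in (Mg0.58Fe0.42)5Ca2Si8O22(OH)2: molar mass 878.587 g/mol; 8×28.085 = 224.680 g → 25.57 wt%.
Difference = 15.32 − 25.57 = -10.25 percentage points.

-10.25 percentage points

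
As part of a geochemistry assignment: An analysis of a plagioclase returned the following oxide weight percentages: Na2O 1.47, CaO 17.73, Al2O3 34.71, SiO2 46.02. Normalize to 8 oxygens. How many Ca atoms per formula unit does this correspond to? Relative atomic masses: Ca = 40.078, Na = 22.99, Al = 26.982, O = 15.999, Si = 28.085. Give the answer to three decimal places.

Na2O (M=61.979): mol = 0.02372; Na = 0.04744, O = 0.02372.
CaO (M=56.077): mol = 0.31617; Ca = 0.31617, O = 0.31617.
Al2O3 (M=101.961): mol = 0.34042; Al = 0.68084, O = 1.02126.
SiO2 (M=60.083): mol = 0.76594; Si = 0.76594, O = 1.53188.
ΣO = 2.89303; factor = 8/ΣO = 2.76527.
Ca apfu = 0.31617 × 2.76527 = 0.874.

0.874 Ca apfu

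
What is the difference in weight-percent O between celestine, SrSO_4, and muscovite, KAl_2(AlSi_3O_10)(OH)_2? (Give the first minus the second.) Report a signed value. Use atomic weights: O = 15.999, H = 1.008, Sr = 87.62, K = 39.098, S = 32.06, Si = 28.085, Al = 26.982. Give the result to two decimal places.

M(SrSO_4) = 183.676 g/mol, so wt% O = 63.996/183.676 × 100 = 34.84%.
M(KAl_2(AlSi_3O_10)(OH)_2) = 398.303 g/mol, so wt% O = 191.988/398.303 × 100 = 48.20%.
34.84 − 48.20 = -13.36 pp.

-13.36 percentage points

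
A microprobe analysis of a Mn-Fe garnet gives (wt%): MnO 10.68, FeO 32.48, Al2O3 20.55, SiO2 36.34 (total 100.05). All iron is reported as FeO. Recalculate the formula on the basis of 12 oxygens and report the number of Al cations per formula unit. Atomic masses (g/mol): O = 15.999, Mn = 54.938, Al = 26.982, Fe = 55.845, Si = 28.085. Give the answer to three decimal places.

10.68 wt% MnO ÷ 70.937 g/mol = 0.15056 mol, giving 0.15056 Mn and 0.15056 O.
32.48 wt% FeO ÷ 71.844 g/mol = 0.45209 mol, giving 0.45209 Fe and 0.45209 O.
20.55 wt% Al2O3 ÷ 101.961 g/mol = 0.20155 mol, giving 0.40310 Al and 0.60465 O.
36.34 wt% SiO2 ÷ 60.083 g/mol = 0.60483 mol, giving 0.60483 Si and 1.20966 O.
Oxygen sums to 2.41696; scaling by 12/2.41696 = 4.96491 puts the formula on 12 O.
Al: 0.40310 × 4.96491 = 2.001 atoms per formula unit.

2.001 Al apfu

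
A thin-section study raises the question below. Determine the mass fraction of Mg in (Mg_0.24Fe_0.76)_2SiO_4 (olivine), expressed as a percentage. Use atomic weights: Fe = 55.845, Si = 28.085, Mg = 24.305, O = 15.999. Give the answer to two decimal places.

M((Mg_0.24Fe_0.76)_2SiO_4) = 188.632 g/mol.
Mg contributes 0.48 × 24.305 = 11.666 g per mole.
11.666/188.632 = 0.0618 → 6.18%.

6.18 weight percent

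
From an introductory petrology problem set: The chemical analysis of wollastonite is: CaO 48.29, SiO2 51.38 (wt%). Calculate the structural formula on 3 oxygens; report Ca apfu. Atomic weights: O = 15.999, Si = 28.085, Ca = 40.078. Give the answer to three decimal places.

1.005 Ca apfu

48.29 wt% CaO ÷ 56.077 g/mol = 0.86114 mol, giving 0.86114 Ca and 0.86114 O.
51.38 wt% SiO2 ÷ 60.083 g/mol = 0.85515 mol, giving 0.85515 Si and 1.71030 O.
Oxygen sums to 2.57144; scaling by 3/2.57144 = 1.16666 puts the formula on 3 O.
Ca: 0.86114 × 1.16666 = 1.005 atoms per formula unit.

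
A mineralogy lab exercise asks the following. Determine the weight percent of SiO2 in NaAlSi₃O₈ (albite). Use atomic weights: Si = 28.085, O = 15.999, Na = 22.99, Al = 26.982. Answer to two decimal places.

Molar mass of NaAlSi₃O₈ = 1×22.99 + 1×26.982 + 3×28.085 + 8×15.999 = 262.219 g/mol.
Each formula unit contains 3 Si, equivalent to 3/1 = 3.0000 mol SiO2.
M(SiO2) = 1×28.085 + 2×15.999 = 60.083 g/mol.
Mass of SiO2 per formula unit = 3.0000 × 60.083 = 180.249 g.
SiO2 wt% = 180.249 / 262.219 × 100 = 68.74%.

68.74 wt%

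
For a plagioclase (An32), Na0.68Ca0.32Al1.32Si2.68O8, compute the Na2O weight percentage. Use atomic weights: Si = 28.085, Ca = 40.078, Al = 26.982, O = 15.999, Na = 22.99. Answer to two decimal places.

Molar mass of Na0.68Ca0.32Al1.32Si2.68O8 = 0.68×22.99 + 0.32×40.078 + 1.32×26.982 + 2.68×28.085 + 8×15.999 = 267.334 g/mol.
Each formula unit contains 0.68 Na, equivalent to 0.68/2 = 0.3400 mol Na2O.
M(Na2O) = 2×22.99 + 1×15.999 = 61.979 g/mol.
Mass of Na2O per formula unit = 0.3400 × 61.979 = 21.073 g.
Na2O wt% = 21.073 / 267.334 × 100 = 7.88%.

7.88 wt%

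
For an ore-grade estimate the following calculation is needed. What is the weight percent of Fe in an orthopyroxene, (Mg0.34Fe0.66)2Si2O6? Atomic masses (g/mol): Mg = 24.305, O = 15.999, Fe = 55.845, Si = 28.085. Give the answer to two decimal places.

30.41 weight percent

Molar mass of (Mg0.34Fe0.66)2Si2O6: 0.68×24.305 + 1.32×55.845 + 2×28.085 + 6×15.999 = 242.407 g/mol.
Mass of Fe per formula unit: 1.32 × 55.845 = 73.715 g.
Weight fraction Fe = 73.715 / 242.407 = 0.3041.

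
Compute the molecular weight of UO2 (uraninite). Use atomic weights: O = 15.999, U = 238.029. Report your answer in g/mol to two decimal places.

270.03 g/mol

U: 1 × 238.029 = 238.0290
O: 2 × 15.999 = 31.9980
Summing the contributions gives the formula mass.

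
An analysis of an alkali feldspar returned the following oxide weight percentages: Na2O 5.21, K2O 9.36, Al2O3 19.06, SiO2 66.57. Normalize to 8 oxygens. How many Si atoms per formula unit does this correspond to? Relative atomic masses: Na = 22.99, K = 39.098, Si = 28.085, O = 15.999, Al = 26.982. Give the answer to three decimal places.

5.21 wt% Na2O ÷ 61.979 g/mol = 0.08406 mol, giving 0.16812 Na and 0.08406 O.
9.36 wt% K2O ÷ 94.195 g/mol = 0.09937 mol, giving 0.19874 K and 0.09937 O.
19.06 wt% Al2O3 ÷ 101.961 g/mol = 0.18693 mol, giving 0.37386 Al and 0.56079 O.
66.57 wt% SiO2 ÷ 60.083 g/mol = 1.10797 mol, giving 1.10797 Si and 2.21594 O.
Oxygen sums to 2.96016; scaling by 8/2.96016 = 2.70256 puts the formula on 8 O.
Si: 1.10797 × 2.70256 = 2.994 atoms per formula unit.

2.994 Si apfu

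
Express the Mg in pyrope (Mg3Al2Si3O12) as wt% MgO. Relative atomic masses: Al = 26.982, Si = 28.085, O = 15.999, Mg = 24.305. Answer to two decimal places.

29.99 wt%

Molar mass of Mg3Al2Si3O12 = 3*24.305 + 2*26.982 + 3*28.085 + 12*15.999 = 403.122 g/mol.
Each formula unit contains 3 Mg, equivalent to 3/1 = 3.0000 mol MgO.
M(MgO) = 1×24.305 + 1×15.999 = 40.304 g/mol.
Mass of MgO per formula unit = 3.0000 × 40.304 = 120.912 g.
MgO wt% = 120.912 / 403.122 × 100 = 29.99%.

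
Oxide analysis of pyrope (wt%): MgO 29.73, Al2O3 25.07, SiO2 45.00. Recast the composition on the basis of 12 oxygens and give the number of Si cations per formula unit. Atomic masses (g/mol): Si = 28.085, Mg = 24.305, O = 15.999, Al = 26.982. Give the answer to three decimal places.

MgO (M=40.304): mol = 0.73764; Mg = 0.73764, O = 0.73764.
Al2O3 (M=101.961): mol = 0.24588; Al = 0.49176, O = 0.73764.
SiO2 (M=60.083): mol = 0.74896; Si = 0.74896, O = 1.49792.
ΣO = 2.97320; factor = 12/ΣO = 4.03606.
Si apfu = 0.74896 × 4.03606 = 3.023.

3.023 Si apfu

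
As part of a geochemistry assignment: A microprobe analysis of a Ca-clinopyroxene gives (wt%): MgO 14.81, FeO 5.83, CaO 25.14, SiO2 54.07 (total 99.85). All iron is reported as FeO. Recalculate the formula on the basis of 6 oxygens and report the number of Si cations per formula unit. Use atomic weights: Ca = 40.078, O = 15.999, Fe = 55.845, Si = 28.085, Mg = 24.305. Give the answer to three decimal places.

14.81 wt% MgO ÷ 40.304 g/mol = 0.36746 mol, giving 0.36746 Mg and 0.36746 O.
5.83 wt% FeO ÷ 71.844 g/mol = 0.08115 mol, giving 0.08115 Fe and 0.08115 O.
25.14 wt% CaO ÷ 56.077 g/mol = 0.44831 mol, giving 0.44831 Ca and 0.44831 O.
54.07 wt% SiO2 ÷ 60.083 g/mol = 0.89992 mol, giving 0.89992 Si and 1.79984 O.
Oxygen sums to 2.69676; scaling by 6/2.69676 = 2.22489 puts the formula on 6 O.
Si: 0.89992 × 2.22489 = 2.002 atoms per formula unit.

2.002 Si apfu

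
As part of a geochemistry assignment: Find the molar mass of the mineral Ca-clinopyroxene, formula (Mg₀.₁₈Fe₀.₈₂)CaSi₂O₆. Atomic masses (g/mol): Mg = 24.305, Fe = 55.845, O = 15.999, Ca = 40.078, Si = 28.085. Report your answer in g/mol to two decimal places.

242.41 g/mol

M = 0.18(24.305) + 0.82(55.845) + 1(40.078) + 2(28.085) + 6(15.999)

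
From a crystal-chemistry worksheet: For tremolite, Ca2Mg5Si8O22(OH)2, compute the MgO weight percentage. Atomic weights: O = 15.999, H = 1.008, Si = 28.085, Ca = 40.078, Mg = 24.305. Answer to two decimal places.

24.81 wt%

M(Ca2Mg5Si8O22(OH)2) = 812.353 g/mol; M(MgO) = 40.304 g/mol.
Moles MgO per formula unit = 5 Mg ÷ 1 = 5.0000.
MgO fraction = (5.0000 × 40.304) / 812.353 = 201.520/812.353 = 0.2481.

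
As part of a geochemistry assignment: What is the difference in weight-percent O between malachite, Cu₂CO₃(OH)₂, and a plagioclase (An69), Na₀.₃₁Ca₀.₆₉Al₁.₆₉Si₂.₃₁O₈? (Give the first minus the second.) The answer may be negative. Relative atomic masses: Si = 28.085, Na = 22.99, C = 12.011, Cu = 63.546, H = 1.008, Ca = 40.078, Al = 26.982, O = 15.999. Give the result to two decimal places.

-10.66 percentage points

M(Cu₂CO₃(OH)₂) = 221.114 g/mol, so wt% O = 79.995/221.114 × 100 = 36.18%.
M(Na₀.₃₁Ca₀.₆₉Al₁.₆₉Si₂.₃₁O₈) = 273.249 g/mol, so wt% O = 127.992/273.249 × 100 = 46.84%.
36.18 − 46.84 = -10.66 pp.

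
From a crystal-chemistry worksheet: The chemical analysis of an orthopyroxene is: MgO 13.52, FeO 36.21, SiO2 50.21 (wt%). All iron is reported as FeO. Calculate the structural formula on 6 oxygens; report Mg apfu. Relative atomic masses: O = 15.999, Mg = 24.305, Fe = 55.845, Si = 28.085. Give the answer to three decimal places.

0.802 Mg apfu

13.52 wt% MgO ÷ 40.304 g/mol = 0.33545 mol, giving 0.33545 Mg and 0.33545 O.
36.21 wt% FeO ÷ 71.844 g/mol = 0.50401 mol, giving 0.50401 Fe and 0.50401 O.
50.21 wt% SiO2 ÷ 60.083 g/mol = 0.83568 mol, giving 0.83568 Si and 1.67136 O.
Oxygen sums to 2.51082; scaling by 6/2.51082 = 2.38966 puts the formula on 6 O.
Mg: 0.33545 × 2.38966 = 0.802 atoms per formula unit.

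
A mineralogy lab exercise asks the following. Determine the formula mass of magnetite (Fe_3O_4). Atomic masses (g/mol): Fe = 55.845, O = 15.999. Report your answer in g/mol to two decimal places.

231.53 g/mol

M = 3*55.845 + 4*15.999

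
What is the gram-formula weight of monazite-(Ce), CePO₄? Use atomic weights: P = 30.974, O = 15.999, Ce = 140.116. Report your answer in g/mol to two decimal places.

235.09 g/mol

M = 1·140.116 + 1·30.974 + 4·15.999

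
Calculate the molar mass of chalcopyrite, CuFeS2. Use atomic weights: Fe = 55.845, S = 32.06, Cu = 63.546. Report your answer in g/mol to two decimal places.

M = 1*63.546 + 1*55.845 + 2*32.06

183.51 g/mol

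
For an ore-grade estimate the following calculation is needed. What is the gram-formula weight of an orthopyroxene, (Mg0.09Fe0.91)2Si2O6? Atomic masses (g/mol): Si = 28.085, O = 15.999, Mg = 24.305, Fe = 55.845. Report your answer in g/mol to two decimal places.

258.18 g/mol

M = 0.18×24.305 + 1.82×55.845 + 2×28.085 + 6×15.999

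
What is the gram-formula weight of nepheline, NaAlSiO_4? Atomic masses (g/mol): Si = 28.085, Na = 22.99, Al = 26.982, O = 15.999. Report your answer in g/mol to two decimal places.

142.05 g/mol

Na: 1 × 22.99 = 22.9900
Al: 1 × 26.982 = 26.9820
Si: 1 × 28.085 = 28.0850
O: 4 × 15.999 = 63.9960
Summing the contributions gives the formula mass.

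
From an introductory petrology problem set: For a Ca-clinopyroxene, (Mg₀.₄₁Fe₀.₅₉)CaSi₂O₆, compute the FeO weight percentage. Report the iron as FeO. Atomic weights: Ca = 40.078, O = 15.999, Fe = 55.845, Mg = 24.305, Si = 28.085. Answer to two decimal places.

18.03 wt%

Molar mass of (Mg₀.₄₁Fe₀.₅₉)CaSi₂O₆ = 0.41·24.305 + 0.59·55.845 + 1·40.078 + 2·28.085 + 6·15.999 = 235.156 g/mol.
Each formula unit contains 0.59 Fe, equivalent to 0.59/1 = 0.5900 mol FeO.
M(FeO) = 1×55.845 + 1×15.999 = 71.844 g/mol.
Mass of FeO per formula unit = 0.5900 × 71.844 = 42.388 g.
FeO wt% = 42.388 / 235.156 × 100 = 18.03%.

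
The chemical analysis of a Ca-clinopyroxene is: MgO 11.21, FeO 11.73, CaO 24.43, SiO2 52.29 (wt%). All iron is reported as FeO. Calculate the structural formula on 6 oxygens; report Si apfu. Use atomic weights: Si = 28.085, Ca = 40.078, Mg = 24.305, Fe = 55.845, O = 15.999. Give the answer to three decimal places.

1.995 Si apfu

MgO: 11.21/40.304 = 0.27814 mol → 0.27814 mol Mg, 0.27814 mol O.
FeO: 11.73/71.844 = 0.16327 mol → 0.16327 mol Fe, 0.16327 mol O.
CaO: 24.43/56.077 = 0.43565 mol → 0.43565 mol Ca, 0.43565 mol O.
SiO2: 52.29/60.083 = 0.87030 mol → 0.87030 mol Si, 1.74060 mol O.
Total oxygen = 2.61766 mol. Normalization factor = 6/2.61766 = 2.29212.
Si per 6 O = 0.87030 × 2.29212 = 1.995.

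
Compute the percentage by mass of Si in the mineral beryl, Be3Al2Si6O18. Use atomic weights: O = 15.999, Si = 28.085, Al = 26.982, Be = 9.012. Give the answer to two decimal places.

Molar mass of Be3Al2Si6O18: 3×9.012 + 2×26.982 + 6×28.085 + 18×15.999 = 537.492 g/mol.
Mass of Si per formula unit: 6 × 28.085 = 168.510 g.
Weight fraction Si = 168.510 / 537.492 = 0.3135.

31.35 mass %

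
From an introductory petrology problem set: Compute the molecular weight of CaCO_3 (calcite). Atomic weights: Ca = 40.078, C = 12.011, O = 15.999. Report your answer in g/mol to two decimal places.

Ca: 1 × 40.078 = 40.0780
C: 1 × 12.011 = 12.0110
O: 3 × 15.999 = 47.9970
Summing the contributions gives the formula mass.

100.09 g/mol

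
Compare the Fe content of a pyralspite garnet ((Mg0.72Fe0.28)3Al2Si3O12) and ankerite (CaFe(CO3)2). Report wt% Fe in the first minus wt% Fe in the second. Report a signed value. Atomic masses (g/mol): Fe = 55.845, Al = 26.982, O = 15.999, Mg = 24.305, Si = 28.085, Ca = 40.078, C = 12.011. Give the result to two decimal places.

-14.94 percentage points

First mineral: 46.910 g Fe in 429.616 g formula = 10.92 wt% Fe.
Second mineral: 55.845 g Fe in 215.939 g formula = 25.86 wt% Fe.
10.92% − 25.86% gives a difference of -14.94 percentage points.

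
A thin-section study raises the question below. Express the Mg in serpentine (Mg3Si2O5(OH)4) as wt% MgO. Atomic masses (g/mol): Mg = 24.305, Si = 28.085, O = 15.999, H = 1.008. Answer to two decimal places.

Molar mass of Mg3Si2O5(OH)4 = 3×24.305 + 2×28.085 + 9×15.999 + 4×1.008 = 277.108 g/mol.
Each formula unit contains 3 Mg, equivalent to 3/1 = 3.0000 mol MgO.
M(MgO) = 1×24.305 + 1×15.999 = 40.304 g/mol.
Mass of MgO per formula unit = 3.0000 × 40.304 = 120.912 g.
MgO wt% = 120.912 / 277.108 × 100 = 43.63%.

43.63 wt%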